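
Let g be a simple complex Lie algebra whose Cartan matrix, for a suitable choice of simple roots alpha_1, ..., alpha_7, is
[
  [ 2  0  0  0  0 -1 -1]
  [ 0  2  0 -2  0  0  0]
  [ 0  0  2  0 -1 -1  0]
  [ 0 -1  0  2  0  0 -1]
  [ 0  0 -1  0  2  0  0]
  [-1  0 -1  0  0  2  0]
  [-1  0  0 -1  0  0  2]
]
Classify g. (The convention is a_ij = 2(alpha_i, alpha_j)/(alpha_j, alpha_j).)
The matrix has rank 7 with 2's on the diagonal. Reading the off-diagonal entries as Dynkin edges (a single edge where a_ij = a_ji = -1; a double or triple edge where a_ij * a_ji = 2 or 3), the diagram is a chain of 7 nodes with a double edge at one end; the terminal node there is the unique long simple root (C_7). One simple-root ordering that puts it in standard form is (alpha_5, alpha_3, alpha_6, alpha_1, alpha_7, alpha_4, alpha_2). So the algebra is type C_7, i.e. sp(14).

C_7 (sp(14))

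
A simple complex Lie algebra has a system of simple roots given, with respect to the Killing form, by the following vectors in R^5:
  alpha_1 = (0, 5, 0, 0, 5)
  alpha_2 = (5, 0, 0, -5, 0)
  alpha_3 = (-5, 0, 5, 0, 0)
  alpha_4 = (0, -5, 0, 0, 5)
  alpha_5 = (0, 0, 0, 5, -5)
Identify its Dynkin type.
D_5

Compute the Cartan integers a_ij = 2(alpha_i, alpha_j)/(alpha_j, alpha_j); the resulting 5x5 Cartan matrix is
[[2, 0, 0, 0, -1], [0, 2, -1, 0, -1], [0, -1, 2, 0, 0], [0, 0, 0, 2, -1], [-1, -1, 0, -1, 2]].
All simple roots have the same length, so the diagram is simply laced. The associated Dynkin diagram is a chain of 3 nodes with a fork of two nodes at one end (D_5), so the type is D_5 (the algebra so(10)).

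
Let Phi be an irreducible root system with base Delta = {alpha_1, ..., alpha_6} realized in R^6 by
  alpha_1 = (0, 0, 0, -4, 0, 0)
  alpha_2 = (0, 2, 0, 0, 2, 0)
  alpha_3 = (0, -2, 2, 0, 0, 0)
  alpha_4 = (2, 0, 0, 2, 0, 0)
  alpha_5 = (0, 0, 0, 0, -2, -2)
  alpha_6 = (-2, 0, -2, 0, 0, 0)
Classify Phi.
C6

Compute the Cartan integers a_ij = 2(alpha_i, alpha_j)/(alpha_j, alpha_j); the resulting 6x6 Cartan matrix is
[[2, 0, 0, -2, 0, 0], [0, 2, -1, 0, -1, 0], [0, -1, 2, 0, 0, -1], [-1, 0, 0, 2, 0, -1], [0, -1, 0, 0, 2, 0], [0, 0, -1, -1, 0, 2]].
The roots have two lengths (squared-length ratio 2:1); the short ones are alpha_{2,3,4,5,6}. The associated Dynkin diagram is a chain of 6 nodes with a double edge at one end; the terminal node there is the unique long simple root (C_6), so the type is C_6 (the algebra sp(12)).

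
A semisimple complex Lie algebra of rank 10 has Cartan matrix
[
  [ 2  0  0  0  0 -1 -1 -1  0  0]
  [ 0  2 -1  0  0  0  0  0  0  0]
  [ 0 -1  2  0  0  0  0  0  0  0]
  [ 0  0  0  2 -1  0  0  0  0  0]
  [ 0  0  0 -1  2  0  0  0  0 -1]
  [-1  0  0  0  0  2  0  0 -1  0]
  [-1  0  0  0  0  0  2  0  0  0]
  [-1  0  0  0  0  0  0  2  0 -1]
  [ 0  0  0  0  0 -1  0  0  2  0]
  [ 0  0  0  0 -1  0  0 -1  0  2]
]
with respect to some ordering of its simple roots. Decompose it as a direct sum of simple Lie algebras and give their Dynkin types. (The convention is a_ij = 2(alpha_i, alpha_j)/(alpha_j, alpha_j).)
A_2 (sl(3)) + E_8

The diagram associated to this matrix has two connected components: the simple roots {alpha_2, alpha_3} form a chain of 2 nodes with single edges (A_2), and {alpha_1, alpha_4, alpha_5, alpha_6, alpha_7, alpha_8, alpha_9, alpha_10} form a chain of 7 nodes with one extra node attached to the third node from one end (E_8). A semisimple Lie algebra decomposes uniquely as the direct sum of simple ideals, one per connected component of its Dynkin diagram, so g ≅ A_2 ⊕ E_8 (dimension 8 + 248 = 256).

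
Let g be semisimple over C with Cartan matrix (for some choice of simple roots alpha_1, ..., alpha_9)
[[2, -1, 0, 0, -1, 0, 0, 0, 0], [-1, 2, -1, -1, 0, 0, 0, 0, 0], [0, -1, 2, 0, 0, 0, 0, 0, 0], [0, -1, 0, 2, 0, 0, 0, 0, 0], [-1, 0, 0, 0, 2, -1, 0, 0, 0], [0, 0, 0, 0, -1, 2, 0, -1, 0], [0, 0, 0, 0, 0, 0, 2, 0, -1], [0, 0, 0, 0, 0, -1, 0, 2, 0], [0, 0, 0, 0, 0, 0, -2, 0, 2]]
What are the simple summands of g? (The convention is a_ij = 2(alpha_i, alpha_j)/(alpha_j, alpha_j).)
The diagram associated to this matrix has two connected components: the simple roots {alpha_7, alpha_9} form a chain of 2 nodes with a double edge at one end; the terminal node there is the unique short simple root (B_2), and {alpha_1, alpha_2, alpha_3, alpha_4, alpha_5, alpha_6, alpha_8} form a chain of 5 nodes with a fork of two nodes at one end (D_7). A semisimple Lie algebra decomposes uniquely as the direct sum of simple ideals, one per connected component of its Dynkin diagram, so g ≅ B_2 ⊕ D_7 (dimension 10 + 91 = 101).

B2 + D7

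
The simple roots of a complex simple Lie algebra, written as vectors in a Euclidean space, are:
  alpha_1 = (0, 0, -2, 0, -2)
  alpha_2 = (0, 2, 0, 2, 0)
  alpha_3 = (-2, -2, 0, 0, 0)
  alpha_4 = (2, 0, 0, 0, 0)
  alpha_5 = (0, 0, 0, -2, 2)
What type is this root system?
Compute the Cartan integers a_ij = 2(alpha_i, alpha_j)/(alpha_j, alpha_j); the resulting 5x5 Cartan matrix is
[[2, 0, 0, 0, -1], [0, 2, -1, 0, -1], [0, -1, 2, -2, 0], [0, 0, -1, 2, 0], [-1, -1, 0, 0, 2]].
The roots have two lengths (squared-length ratio 2:1); the short ones are alpha_{4}. The associated Dynkin diagram is a chain of 5 nodes with a double edge at one end; the terminal node there is the unique short simple root (B_5), so the type is B_5 (the algebra so(11)).

B5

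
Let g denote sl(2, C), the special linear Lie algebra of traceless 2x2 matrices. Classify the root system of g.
type A_1

This is sl(2), which has dimension 2^2 - 1 = 3 and rank 2 - 1 = 1 (a Cartan subalgebra is the diagonal traceless matrices). In the classification of classical Lie algebras, the special linear algebra sl(n+1) has type A_n; here n = 1, so the Dynkin diagram is a chain of 1 nodes with single edges (A_1). Hence the type is A_1.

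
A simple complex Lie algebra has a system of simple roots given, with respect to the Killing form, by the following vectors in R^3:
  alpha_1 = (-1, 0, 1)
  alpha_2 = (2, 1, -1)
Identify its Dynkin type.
Compute the Cartan integers a_ij = 2(alpha_i, alpha_j)/(alpha_j, alpha_j); the resulting 2x2 Cartan matrix is
[[2, -1], [-3, 2]].
The roots have two lengths (squared-length ratio 3:1); the short ones are alpha_{1}. The associated Dynkin diagram is two nodes joined by a triple edge (G_2), so the type is G_2.

type G_2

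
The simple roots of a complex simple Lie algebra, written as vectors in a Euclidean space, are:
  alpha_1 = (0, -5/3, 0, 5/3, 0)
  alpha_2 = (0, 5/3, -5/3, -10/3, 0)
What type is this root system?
Compute the Cartan integers a_ij = 2(alpha_i, alpha_j)/(alpha_j, alpha_j); the resulting 2x2 Cartan matrix is
[[2, -1], [-3, 2]].
The roots have two lengths (squared-length ratio 3:1); the short ones are alpha_{1}. The associated Dynkin diagram is two nodes joined by a triple edge (G_2), so the type is G_2.

type G_2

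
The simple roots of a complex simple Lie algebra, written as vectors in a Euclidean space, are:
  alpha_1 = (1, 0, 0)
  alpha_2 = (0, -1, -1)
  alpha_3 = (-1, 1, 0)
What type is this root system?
B_3

Compute the Cartan integers a_ij = 2(alpha_i, alpha_j)/(alpha_j, alpha_j); the resulting 3x3 Cartan matrix is
[[2, 0, -1], [0, 2, -1], [-2, -1, 2]].
The roots have two lengths (squared-length ratio 2:1); the short ones are alpha_{1}. The associated Dynkin diagram is a chain of 3 nodes with a double edge at one end; the terminal node there is the unique short simple root (B_3), so the type is B_3 (the algebra so(7)).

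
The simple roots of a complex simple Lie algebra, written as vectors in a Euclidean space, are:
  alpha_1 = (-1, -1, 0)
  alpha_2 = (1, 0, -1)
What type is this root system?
Compute the Cartan integers a_ij = 2(alpha_i, alpha_j)/(alpha_j, alpha_j); the resulting 2x2 Cartan matrix is
[[2, -1], [-1, 2]].
All simple roots have the same length, so the diagram is simply laced. The associated Dynkin diagram is a chain of 2 nodes with single edges (A_2), so the type is A_2 (the algebra sl(3)).

A_2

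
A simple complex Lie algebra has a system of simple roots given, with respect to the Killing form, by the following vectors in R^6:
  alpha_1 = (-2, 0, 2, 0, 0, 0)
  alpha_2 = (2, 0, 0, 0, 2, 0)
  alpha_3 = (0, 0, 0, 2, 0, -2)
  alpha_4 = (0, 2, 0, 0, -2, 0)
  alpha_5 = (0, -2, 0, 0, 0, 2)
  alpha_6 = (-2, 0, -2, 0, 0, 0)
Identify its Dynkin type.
Compute the Cartan integers a_ij = 2(alpha_i, alpha_j)/(alpha_j, alpha_j); the resulting 6x6 Cartan matrix is
[[2, -1, 0, 0, 0, 0], [-1, 2, 0, -1, 0, -1], [0, 0, 2, 0, -1, 0], [0, -1, 0, 2, -1, 0], [0, 0, -1, -1, 2, 0], [0, -1, 0, 0, 0, 2]].
All simple roots have the same length, so the diagram is simply laced. The associated Dynkin diagram is a chain of 4 nodes with a fork of two nodes at one end (D_6), so the type is D_6 (the algebra so(12)).

D_6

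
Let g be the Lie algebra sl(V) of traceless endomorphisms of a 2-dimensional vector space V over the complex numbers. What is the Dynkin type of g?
A_1

This is sl(2), which has dimension 2^2 - 1 = 3 and rank 2 - 1 = 1 (a Cartan subalgebra is the diagonal traceless matrices). In the classification of classical Lie algebras, the special linear algebra sl(n+1) has type A_n; here n = 1, so the Dynkin diagram is a chain of 1 nodes with single edges (A_1). Hence the type is A_1.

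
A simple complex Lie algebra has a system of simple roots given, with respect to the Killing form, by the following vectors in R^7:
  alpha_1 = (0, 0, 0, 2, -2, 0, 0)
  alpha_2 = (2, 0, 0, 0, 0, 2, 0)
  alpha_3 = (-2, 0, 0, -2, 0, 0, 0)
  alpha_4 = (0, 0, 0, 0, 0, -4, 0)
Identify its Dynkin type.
C_4

Compute the Cartan integers a_ij = 2(alpha_i, alpha_j)/(alpha_j, alpha_j); the resulting 4x4 Cartan matrix is
[[2, 0, -1, 0], [0, 2, -1, -1], [-1, -1, 2, 0], [0, -2, 0, 2]].
The roots have two lengths (squared-length ratio 2:1); the short ones are alpha_{1,2,3}. The associated Dynkin diagram is a chain of 4 nodes with a double edge at one end; the terminal node there is the unique long simple root (C_4), so the type is C_4 (the algebra sp(8)).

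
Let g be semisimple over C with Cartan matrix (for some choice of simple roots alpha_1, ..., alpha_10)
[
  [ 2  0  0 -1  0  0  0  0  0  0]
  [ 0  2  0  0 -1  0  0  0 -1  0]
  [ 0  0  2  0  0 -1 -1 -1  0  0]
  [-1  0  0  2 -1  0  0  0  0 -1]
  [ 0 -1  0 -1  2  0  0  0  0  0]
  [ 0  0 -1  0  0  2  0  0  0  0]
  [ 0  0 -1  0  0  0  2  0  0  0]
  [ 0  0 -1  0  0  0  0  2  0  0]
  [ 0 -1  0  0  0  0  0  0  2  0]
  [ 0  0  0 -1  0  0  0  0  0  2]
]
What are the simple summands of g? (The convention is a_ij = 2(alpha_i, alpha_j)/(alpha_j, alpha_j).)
The diagram associated to this matrix has two connected components: the simple roots {alpha_3, alpha_6, alpha_7, alpha_8} form a chain of 2 nodes with a fork of two nodes at one end (D_4), and {alpha_1, alpha_2, alpha_4, alpha_5, alpha_9, alpha_10} form a chain of 4 nodes with a fork of two nodes at one end (D_6). A semisimple Lie algebra decomposes uniquely as the direct sum of simple ideals, one per connected component of its Dynkin diagram, so g ≅ D_4 ⊕ D_6 (dimension 28 + 66 = 94).

type D_4 + type D_6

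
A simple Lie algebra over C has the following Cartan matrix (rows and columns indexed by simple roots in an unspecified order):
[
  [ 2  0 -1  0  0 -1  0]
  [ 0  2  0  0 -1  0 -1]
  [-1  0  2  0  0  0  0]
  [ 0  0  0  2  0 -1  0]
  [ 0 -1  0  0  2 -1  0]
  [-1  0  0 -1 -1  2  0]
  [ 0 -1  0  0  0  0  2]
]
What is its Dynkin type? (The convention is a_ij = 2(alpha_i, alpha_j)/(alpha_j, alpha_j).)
The matrix has rank 7 with 2's on the diagonal. Reading the off-diagonal entries as Dynkin edges (a single edge where a_ij = a_ji = -1; a double or triple edge where a_ij * a_ji = 2 or 3), the diagram is a chain of 6 nodes with one extra node attached to the third node from one end (E_7). One simple-root ordering that puts it in standard form is (alpha_3, alpha_4, alpha_1, alpha_6, alpha_5, alpha_2, alpha_7). So the algebra is type E_7.

type E_7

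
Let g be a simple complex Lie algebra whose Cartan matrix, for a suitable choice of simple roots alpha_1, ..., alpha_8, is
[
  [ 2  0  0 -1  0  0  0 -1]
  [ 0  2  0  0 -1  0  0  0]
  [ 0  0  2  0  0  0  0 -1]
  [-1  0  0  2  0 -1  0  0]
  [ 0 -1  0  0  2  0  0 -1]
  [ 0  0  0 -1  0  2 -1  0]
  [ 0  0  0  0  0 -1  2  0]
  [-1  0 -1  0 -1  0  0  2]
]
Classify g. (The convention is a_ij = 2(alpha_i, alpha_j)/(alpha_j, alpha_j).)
The matrix has rank 8 with 2's on the diagonal. Reading the off-diagonal entries as Dynkin edges (a single edge where a_ij = a_ji = -1; a double or triple edge where a_ij * a_ji = 2 or 3), the diagram is a chain of 7 nodes with one extra node attached to the third node from one end (E_8). One simple-root ordering that puts it in standard form is (alpha_2, alpha_3, alpha_5, alpha_8, alpha_1, alpha_4, alpha_6, alpha_7). So the algebra is type E_8.

type E_8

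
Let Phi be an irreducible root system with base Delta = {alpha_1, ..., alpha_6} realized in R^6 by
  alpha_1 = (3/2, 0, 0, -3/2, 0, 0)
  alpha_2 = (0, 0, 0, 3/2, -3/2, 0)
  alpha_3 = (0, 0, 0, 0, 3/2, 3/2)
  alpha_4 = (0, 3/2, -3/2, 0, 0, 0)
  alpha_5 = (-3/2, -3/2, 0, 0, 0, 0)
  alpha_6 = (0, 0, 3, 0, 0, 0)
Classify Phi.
Compute the Cartan integers a_ij = 2(alpha_i, alpha_j)/(alpha_j, alpha_j); the resulting 6x6 Cartan matrix is
[[2, -1, 0, 0, -1, 0], [-1, 2, -1, 0, 0, 0], [0, -1, 2, 0, 0, 0], [0, 0, 0, 2, -1, -1], [-1, 0, 0, -1, 2, 0], [0, 0, 0, -2, 0, 2]].
The roots have two lengths (squared-length ratio 2:1); the short ones are alpha_{1,2,3,4,5}. The associated Dynkin diagram is a chain of 6 nodes with a double edge at one end; the terminal node there is the unique long simple root (C_6), so the type is C_6 (the algebra sp(12)).

type C_6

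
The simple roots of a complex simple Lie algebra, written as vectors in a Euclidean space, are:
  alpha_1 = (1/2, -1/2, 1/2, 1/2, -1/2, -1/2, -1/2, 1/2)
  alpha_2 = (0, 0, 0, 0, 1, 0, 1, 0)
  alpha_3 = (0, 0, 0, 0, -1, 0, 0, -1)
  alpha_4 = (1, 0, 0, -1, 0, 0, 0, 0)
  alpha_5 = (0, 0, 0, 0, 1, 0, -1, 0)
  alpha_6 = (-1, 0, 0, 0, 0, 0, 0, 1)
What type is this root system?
Compute the Cartan integers a_ij = 2(alpha_i, alpha_j)/(alpha_j, alpha_j); the resulting 6x6 Cartan matrix is
[[2, -1, 0, 0, 0, 0], [-1, 2, -1, 0, 0, 0], [0, -1, 2, 0, -1, -1], [0, 0, 0, 2, 0, -1], [0, 0, -1, 0, 2, 0], [0, 0, -1, -1, 0, 2]].
All simple roots have the same length, so the diagram is simply laced. The associated Dynkin diagram is a chain of 5 nodes with one extra node attached to the third node from one end (E_6), so the type is E_6.

E_6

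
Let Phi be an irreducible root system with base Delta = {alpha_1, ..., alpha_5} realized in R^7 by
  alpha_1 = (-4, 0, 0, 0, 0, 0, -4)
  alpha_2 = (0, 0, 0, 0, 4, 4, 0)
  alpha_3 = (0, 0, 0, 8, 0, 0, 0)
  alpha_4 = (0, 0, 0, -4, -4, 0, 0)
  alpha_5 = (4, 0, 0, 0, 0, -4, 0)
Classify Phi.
C_5 (sp(10))

Compute the Cartan integers a_ij = 2(alpha_i, alpha_j)/(alpha_j, alpha_j); the resulting 5x5 Cartan matrix is
[[2, 0, 0, 0, -1], [0, 2, 0, -1, -1], [0, 0, 2, -2, 0], [0, -1, -1, 2, 0], [-1, -1, 0, 0, 2]].
The roots have two lengths (squared-length ratio 2:1); the short ones are alpha_{1,2,4,5}. The associated Dynkin diagram is a chain of 5 nodes with a double edge at one end; the terminal node there is the unique long simple root (C_5), so the type is C_5 (the algebra sp(10)).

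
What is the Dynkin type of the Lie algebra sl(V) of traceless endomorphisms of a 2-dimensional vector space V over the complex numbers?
A_1 (sl(2))

This is sl(2), which has dimension 2^2 - 1 = 3 and rank 2 - 1 = 1 (a Cartan subalgebra is the diagonal traceless matrices). In the classification of classical Lie algebras, the special linear algebra sl(n+1) has type A_n; here n = 1, so the Dynkin diagram is a chain of 1 nodes with single edges (A_1). Hence the type is A_1.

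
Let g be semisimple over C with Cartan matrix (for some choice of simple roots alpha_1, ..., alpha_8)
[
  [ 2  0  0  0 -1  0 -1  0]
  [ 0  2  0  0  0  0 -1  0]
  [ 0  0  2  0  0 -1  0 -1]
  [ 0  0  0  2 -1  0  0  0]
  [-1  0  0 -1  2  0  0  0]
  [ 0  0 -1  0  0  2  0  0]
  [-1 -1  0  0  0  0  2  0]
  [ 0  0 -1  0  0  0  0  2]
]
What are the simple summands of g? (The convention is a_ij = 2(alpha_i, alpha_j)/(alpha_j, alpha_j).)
The diagram associated to this matrix has two connected components: the simple roots {alpha_3, alpha_6, alpha_8} form a chain of 3 nodes with single edges (A_3), and {alpha_1, alpha_2, alpha_4, alpha_5, alpha_7} form a chain of 5 nodes with single edges (A_5). A semisimple Lie algebra decomposes uniquely as the direct sum of simple ideals, one per connected component of its Dynkin diagram, so g ≅ A_3 ⊕ A_5 (dimension 15 + 35 = 50).

A3 ⊕ A5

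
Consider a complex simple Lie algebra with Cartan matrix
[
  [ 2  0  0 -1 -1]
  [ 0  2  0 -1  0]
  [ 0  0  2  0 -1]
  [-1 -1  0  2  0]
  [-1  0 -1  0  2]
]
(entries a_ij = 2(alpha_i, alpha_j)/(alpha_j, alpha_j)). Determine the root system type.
A_5 (sl(6))

The matrix has rank 5 with 2's on the diagonal. Reading the off-diagonal entries as Dynkin edges (a single edge where a_ij = a_ji = -1; a double or triple edge where a_ij * a_ji = 2 or 3), the diagram is a chain of 5 nodes with single edges (A_5). One simple-root ordering that puts it in standard form is (alpha_2, alpha_4, alpha_1, alpha_5, alpha_3). So the algebra is type A_5, i.e. sl(6).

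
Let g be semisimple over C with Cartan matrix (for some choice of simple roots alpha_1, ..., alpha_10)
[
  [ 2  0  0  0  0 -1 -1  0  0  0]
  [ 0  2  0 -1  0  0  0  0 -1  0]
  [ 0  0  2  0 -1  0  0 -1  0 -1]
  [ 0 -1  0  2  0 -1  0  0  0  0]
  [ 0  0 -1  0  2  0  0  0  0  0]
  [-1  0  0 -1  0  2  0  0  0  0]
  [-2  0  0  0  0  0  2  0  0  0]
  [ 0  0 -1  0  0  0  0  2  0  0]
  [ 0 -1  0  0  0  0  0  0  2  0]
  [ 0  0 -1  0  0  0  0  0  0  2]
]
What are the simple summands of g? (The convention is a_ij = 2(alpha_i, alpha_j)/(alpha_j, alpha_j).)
C6 + D4

The diagram associated to this matrix has two connected components: the simple roots {alpha_1, alpha_2, alpha_4, alpha_6, alpha_7, alpha_9} form a chain of 6 nodes with a double edge at one end; the terminal node there is the unique long simple root (C_6), and {alpha_3, alpha_5, alpha_8, alpha_10} form a chain of 2 nodes with a fork of two nodes at one end (D_4). A semisimple Lie algebra decomposes uniquely as the direct sum of simple ideals, one per connected component of its Dynkin diagram, so g ≅ C_6 ⊕ D_4 (dimension 78 + 28 = 106).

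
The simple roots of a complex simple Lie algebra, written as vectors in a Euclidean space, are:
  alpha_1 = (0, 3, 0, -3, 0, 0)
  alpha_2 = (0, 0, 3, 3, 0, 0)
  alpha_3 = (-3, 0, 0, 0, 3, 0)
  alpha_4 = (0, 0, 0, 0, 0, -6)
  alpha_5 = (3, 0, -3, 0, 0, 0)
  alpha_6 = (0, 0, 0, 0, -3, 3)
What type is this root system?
Compute the Cartan integers a_ij = 2(alpha_i, alpha_j)/(alpha_j, alpha_j); the resulting 6x6 Cartan matrix is
[[2, -1, 0, 0, 0, 0], [-1, 2, 0, 0, -1, 0], [0, 0, 2, 0, -1, -1], [0, 0, 0, 2, 0, -2], [0, -1, -1, 0, 2, 0], [0, 0, -1, -1, 0, 2]].
The roots have two lengths (squared-length ratio 2:1); the short ones are alpha_{1,2,3,5,6}. The associated Dynkin diagram is a chain of 6 nodes with a double edge at one end; the terminal node there is the unique long simple root (C_6), so the type is C_6 (the algebra sp(12)).

C_6 (sp(12))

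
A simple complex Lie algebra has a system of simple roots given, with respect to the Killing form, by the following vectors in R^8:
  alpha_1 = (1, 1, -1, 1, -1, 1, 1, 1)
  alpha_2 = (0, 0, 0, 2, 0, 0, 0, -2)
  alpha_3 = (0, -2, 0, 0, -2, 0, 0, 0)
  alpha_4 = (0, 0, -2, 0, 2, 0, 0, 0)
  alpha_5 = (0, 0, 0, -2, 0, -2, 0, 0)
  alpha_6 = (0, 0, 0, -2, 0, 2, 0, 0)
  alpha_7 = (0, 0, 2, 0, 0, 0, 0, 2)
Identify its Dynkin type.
E_7

Compute the Cartan integers a_ij = 2(alpha_i, alpha_j)/(alpha_j, alpha_j); the resulting 7x7 Cartan matrix is
[[2, 0, 0, 0, -1, 0, 0], [0, 2, 0, 0, -1, -1, -1], [0, 0, 2, -1, 0, 0, 0], [0, 0, -1, 2, 0, 0, -1], [-1, -1, 0, 0, 2, 0, 0], [0, -1, 0, 0, 0, 2, 0], [0, -1, 0, -1, 0, 0, 2]].
All simple roots have the same length, so the diagram is simply laced. The associated Dynkin diagram is a chain of 6 nodes with one extra node attached to the third node from one end (E_7), so the type is E_7.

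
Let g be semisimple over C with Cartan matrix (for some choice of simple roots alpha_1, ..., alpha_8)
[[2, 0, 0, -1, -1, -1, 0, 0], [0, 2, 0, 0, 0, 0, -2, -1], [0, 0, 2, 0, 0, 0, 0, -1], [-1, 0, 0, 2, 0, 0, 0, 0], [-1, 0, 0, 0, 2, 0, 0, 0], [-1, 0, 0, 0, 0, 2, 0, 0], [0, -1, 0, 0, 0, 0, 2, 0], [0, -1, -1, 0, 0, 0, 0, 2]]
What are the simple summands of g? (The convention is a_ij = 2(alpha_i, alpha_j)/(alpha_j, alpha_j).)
The diagram associated to this matrix has two connected components: the simple roots {alpha_2, alpha_3, alpha_7, alpha_8} form a chain of 4 nodes with a double edge at one end; the terminal node there is the unique short simple root (B_4), and {alpha_1, alpha_4, alpha_5, alpha_6} form a chain of 2 nodes with a fork of two nodes at one end (D_4). A semisimple Lie algebra decomposes uniquely as the direct sum of simple ideals, one per connected component of its Dynkin diagram, so g ≅ B_4 ⊕ D_4 (dimension 36 + 28 = 64).

type B_4 + type D_4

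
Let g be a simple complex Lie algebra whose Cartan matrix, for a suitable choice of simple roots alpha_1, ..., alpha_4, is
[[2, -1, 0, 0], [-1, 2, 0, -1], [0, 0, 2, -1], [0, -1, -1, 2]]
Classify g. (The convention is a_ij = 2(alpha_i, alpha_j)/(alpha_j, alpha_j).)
A_4

The matrix has rank 4 with 2's on the diagonal. Reading the off-diagonal entries as Dynkin edges (a single edge where a_ij = a_ji = -1; a double or triple edge where a_ij * a_ji = 2 or 3), the diagram is a chain of 4 nodes with single edges (A_4). One simple-root ordering that puts it in standard form is (alpha_1, alpha_2, alpha_4, alpha_3). So the algebra is type A_4, i.e. sl(5).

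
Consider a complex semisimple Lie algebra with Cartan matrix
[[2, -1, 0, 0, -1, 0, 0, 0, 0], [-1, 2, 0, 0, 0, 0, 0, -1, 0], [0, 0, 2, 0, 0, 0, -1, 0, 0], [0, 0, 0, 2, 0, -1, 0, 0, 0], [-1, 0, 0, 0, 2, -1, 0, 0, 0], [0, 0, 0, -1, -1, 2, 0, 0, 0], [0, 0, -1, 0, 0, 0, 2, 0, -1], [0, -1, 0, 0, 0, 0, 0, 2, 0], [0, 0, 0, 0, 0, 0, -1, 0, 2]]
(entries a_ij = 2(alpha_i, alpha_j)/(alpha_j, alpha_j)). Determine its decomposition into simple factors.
The diagram associated to this matrix has two connected components: the simple roots {alpha_3, alpha_7, alpha_9} form a chain of 3 nodes with single edges (A_3), and {alpha_1, alpha_2, alpha_4, alpha_5, alpha_6, alpha_8} form a chain of 6 nodes with single edges (A_6). A semisimple Lie algebra decomposes uniquely as the direct sum of simple ideals, one per connected component of its Dynkin diagram, so g ≅ A_3 ⊕ A_6 (dimension 15 + 48 = 63).

type A_3 + type A_6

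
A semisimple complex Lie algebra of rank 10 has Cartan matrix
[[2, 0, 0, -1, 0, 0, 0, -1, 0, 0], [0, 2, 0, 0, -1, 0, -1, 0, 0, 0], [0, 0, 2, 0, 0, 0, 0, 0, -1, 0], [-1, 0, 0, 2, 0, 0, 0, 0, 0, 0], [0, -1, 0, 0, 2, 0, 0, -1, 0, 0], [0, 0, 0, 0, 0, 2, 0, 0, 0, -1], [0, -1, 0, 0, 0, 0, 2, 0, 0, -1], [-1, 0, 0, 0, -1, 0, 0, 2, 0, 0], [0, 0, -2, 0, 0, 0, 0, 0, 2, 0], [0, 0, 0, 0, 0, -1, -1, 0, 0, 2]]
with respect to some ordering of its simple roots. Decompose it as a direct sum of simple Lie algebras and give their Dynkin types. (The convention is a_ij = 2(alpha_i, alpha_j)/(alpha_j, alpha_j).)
A_8 (sl(9)) + B_2 (so(5))

The diagram associated to this matrix has two connected components: the simple roots {alpha_1, alpha_2, alpha_4, alpha_5, alpha_6, alpha_7, alpha_8, alpha_10} form a chain of 8 nodes with single edges (A_8), and {alpha_3, alpha_9} form a chain of 2 nodes with a double edge at one end; the terminal node there is the unique short simple root (B_2). A semisimple Lie algebra decomposes uniquely as the direct sum of simple ideals, one per connected component of its Dynkin diagram, so g ≅ A_8 ⊕ B_2 (dimension 80 + 10 = 90).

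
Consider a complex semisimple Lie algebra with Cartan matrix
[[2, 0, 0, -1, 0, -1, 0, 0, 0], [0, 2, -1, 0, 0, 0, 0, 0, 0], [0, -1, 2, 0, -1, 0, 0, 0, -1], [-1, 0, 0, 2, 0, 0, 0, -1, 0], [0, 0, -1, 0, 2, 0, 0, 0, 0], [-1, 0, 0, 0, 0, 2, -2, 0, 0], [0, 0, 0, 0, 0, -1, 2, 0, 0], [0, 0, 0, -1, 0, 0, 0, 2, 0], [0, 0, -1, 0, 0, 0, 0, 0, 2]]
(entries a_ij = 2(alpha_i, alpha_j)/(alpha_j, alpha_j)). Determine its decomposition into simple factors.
The diagram associated to this matrix has two connected components: the simple roots {alpha_1, alpha_4, alpha_6, alpha_7, alpha_8} form a chain of 5 nodes with a double edge at one end; the terminal node there is the unique short simple root (B_5), and {alpha_2, alpha_3, alpha_5, alpha_9} form a chain of 2 nodes with a fork of two nodes at one end (D_4). A semisimple Lie algebra decomposes uniquely as the direct sum of simple ideals, one per connected component of its Dynkin diagram, so g ≅ B_5 ⊕ D_4 (dimension 55 + 28 = 83).

B5 + D4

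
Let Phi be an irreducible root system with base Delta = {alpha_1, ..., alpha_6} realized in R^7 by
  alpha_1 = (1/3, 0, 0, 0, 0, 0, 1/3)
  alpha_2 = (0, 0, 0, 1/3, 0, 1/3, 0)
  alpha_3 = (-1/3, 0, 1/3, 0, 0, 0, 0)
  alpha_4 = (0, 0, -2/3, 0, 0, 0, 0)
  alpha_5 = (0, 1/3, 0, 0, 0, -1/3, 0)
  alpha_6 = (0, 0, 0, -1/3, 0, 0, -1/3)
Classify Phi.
C6

Compute the Cartan integers a_ij = 2(alpha_i, alpha_j)/(alpha_j, alpha_j); the resulting 6x6 Cartan matrix is
[[2, 0, -1, 0, 0, -1], [0, 2, 0, 0, -1, -1], [-1, 0, 2, -1, 0, 0], [0, 0, -2, 2, 0, 0], [0, -1, 0, 0, 2, 0], [-1, -1, 0, 0, 0, 2]].
The roots have two lengths (squared-length ratio 2:1); the short ones are alpha_{1,2,3,5,6}. The associated Dynkin diagram is a chain of 6 nodes with a double edge at one end; the terminal node there is the unique long simple root (C_6), so the type is C_6 (the algebra sp(12)).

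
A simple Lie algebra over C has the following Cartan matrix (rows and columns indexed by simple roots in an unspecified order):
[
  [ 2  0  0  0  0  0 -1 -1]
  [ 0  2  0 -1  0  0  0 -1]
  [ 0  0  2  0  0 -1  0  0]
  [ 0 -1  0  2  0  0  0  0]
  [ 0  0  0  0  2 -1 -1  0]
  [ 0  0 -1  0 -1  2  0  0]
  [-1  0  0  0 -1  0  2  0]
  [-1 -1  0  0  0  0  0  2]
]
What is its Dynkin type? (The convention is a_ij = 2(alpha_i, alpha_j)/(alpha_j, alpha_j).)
type A_8

The matrix has rank 8 with 2's on the diagonal. Reading the off-diagonal entries as Dynkin edges (a single edge where a_ij = a_ji = -1; a double or triple edge where a_ij * a_ji = 2 or 3), the diagram is a chain of 8 nodes with single edges (A_8). One simple-root ordering that puts it in standard form is (alpha_3, alpha_6, alpha_5, alpha_7, alpha_1, alpha_8, alpha_2, alpha_4). So the algebra is type A_8, i.e. sl(9).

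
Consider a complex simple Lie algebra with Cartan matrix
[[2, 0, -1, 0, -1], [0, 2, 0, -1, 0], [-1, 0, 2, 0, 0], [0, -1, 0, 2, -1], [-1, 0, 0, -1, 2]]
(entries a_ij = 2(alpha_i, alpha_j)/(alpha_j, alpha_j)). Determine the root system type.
A_5 (sl(6))

The matrix has rank 5 with 2's on the diagonal. Reading the off-diagonal entries as Dynkin edges (a single edge where a_ij = a_ji = -1; a double or triple edge where a_ij * a_ji = 2 or 3), the diagram is a chain of 5 nodes with single edges (A_5). One simple-root ordering that puts it in standard form is (alpha_3, alpha_1, alpha_5, alpha_4, alpha_2). So the algebra is type A_5, i.e. sl(6).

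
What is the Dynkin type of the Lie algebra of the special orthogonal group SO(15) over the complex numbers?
This is so(15) with 15 odd, which has dimension 15(15-1)/2 = 105 and rank (15-1)/2 = 7. In the classification of classical Lie algebras, the orthogonal algebra so(2n+1) in an odd number of variables has type B_n; here n = 7, so the Dynkin diagram is a chain of 7 nodes with a double edge at one end; the terminal node there is the unique short simple root (B_7). Hence the type is B_7.

type B_7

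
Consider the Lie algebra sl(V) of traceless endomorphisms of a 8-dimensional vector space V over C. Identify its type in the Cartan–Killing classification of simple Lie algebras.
This is sl(8), which has dimension 8^2 - 1 = 63 and rank 8 - 1 = 7 (a Cartan subalgebra is the diagonal traceless matrices). In the classification of classical Lie algebras, the special linear algebra sl(n+1) has type A_n; here n = 7, so the Dynkin diagram is a chain of 7 nodes with single edges (A_7). Hence the type is A_7.

type A_7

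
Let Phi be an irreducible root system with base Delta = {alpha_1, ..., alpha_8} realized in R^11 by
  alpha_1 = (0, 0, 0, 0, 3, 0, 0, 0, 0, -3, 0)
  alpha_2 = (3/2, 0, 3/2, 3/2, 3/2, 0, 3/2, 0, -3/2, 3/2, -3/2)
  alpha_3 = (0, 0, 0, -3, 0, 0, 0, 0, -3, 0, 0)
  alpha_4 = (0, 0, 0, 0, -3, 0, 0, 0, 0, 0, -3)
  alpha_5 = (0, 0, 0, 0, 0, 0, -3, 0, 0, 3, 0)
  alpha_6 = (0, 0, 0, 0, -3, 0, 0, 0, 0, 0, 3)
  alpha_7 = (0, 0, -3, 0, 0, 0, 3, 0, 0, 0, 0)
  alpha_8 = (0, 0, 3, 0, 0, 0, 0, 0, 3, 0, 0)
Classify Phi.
Compute the Cartan integers a_ij = 2(alpha_i, alpha_j)/(alpha_j, alpha_j); the resulting 8x8 Cartan matrix is
[[2, 0, 0, -1, -1, -1, 0, 0], [0, 2, 0, 0, 0, -1, 0, 0], [0, 0, 2, 0, 0, 0, 0, -1], [-1, 0, 0, 2, 0, 0, 0, 0], [-1, 0, 0, 0, 2, 0, -1, 0], [-1, -1, 0, 0, 0, 2, 0, 0], [0, 0, 0, 0, -1, 0, 2, -1], [0, 0, -1, 0, 0, 0, -1, 2]].
All simple roots have the same length, so the diagram is simply laced. The associated Dynkin diagram is a chain of 7 nodes with one extra node attached to the third node from one end (E_8), so the type is E_8.

E_8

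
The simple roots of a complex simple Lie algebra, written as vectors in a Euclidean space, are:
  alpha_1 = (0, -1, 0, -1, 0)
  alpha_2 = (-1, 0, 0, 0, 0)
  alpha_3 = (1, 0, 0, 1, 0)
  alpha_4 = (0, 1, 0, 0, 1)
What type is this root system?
B_4

Compute the Cartan integers a_ij = 2(alpha_i, alpha_j)/(alpha_j, alpha_j); the resulting 4x4 Cartan matrix is
[[2, 0, -1, -1], [0, 2, -1, 0], [-1, -2, 2, 0], [-1, 0, 0, 2]].
The roots have two lengths (squared-length ratio 2:1); the short ones are alpha_{2}. The associated Dynkin diagram is a chain of 4 nodes with a double edge at one end; the terminal node there is the unique short simple root (B_4), so the type is B_4 (the algebra so(9)).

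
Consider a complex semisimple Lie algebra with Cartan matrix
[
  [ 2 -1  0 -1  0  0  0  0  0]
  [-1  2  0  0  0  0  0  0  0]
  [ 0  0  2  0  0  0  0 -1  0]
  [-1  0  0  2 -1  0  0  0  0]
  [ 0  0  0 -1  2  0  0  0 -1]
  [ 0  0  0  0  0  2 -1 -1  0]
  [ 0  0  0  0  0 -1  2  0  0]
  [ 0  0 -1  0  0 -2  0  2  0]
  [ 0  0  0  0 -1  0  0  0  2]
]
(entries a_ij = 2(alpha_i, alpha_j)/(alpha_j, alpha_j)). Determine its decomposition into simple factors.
The diagram associated to this matrix has two connected components: the simple roots {alpha_1, alpha_2, alpha_4, alpha_5, alpha_9} form a chain of 5 nodes with single edges (A_5), and {alpha_3, alpha_6, alpha_7, alpha_8} form a chain of 4 nodes with a double edge between the middle two (F_4). A semisimple Lie algebra decomposes uniquely as the direct sum of simple ideals, one per connected component of its Dynkin diagram, so g ≅ A_5 ⊕ F_4 (dimension 35 + 52 = 87).

type A_5 ⊕ type F_4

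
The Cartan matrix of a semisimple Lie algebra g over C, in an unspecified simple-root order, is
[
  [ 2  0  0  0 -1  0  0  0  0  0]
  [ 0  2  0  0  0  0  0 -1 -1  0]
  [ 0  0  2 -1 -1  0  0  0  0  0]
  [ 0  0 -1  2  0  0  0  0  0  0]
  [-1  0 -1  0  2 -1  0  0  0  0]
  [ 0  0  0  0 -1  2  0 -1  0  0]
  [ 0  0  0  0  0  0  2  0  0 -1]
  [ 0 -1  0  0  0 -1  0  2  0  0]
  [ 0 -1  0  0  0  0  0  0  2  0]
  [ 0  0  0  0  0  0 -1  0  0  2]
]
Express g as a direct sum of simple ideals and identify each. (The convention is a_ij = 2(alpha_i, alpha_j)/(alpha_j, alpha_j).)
type A_2 + type E_8

The diagram associated to this matrix has two connected components: the simple roots {alpha_7, alpha_10} form a chain of 2 nodes with single edges (A_2), and {alpha_1, alpha_2, alpha_3, alpha_4, alpha_5, alpha_6, alpha_8, alpha_9} form a chain of 7 nodes with one extra node attached to the third node from one end (E_8). A semisimple Lie algebra decomposes uniquely as the direct sum of simple ideals, one per connected component of its Dynkin diagram, so g ≅ A_2 ⊕ E_8 (dimension 8 + 248 = 256).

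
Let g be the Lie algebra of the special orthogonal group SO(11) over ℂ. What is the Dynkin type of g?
This is so(11) with 11 odd, which has dimension 11(11-1)/2 = 55 and rank (11-1)/2 = 5. In the classification of classical Lie algebras, the orthogonal algebra so(2n+1) in an odd number of variables has type B_n; here n = 5, so the Dynkin diagram is a chain of 5 nodes with a double edge at one end; the terminal node there is the unique short simple root (B_5). Hence the type is B_5.

B5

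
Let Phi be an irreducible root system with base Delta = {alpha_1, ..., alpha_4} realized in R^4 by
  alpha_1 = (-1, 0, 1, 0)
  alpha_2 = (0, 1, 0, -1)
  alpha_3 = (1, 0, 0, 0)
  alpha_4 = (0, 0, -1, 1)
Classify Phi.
type B_4

Compute the Cartan integers a_ij = 2(alpha_i, alpha_j)/(alpha_j, alpha_j); the resulting 4x4 Cartan matrix is
[[2, 0, -2, -1], [0, 2, 0, -1], [-1, 0, 2, 0], [-1, -1, 0, 2]].
The roots have two lengths (squared-length ratio 2:1); the short ones are alpha_{3}. The associated Dynkin diagram is a chain of 4 nodes with a double edge at one end; the terminal node there is the unique short simple root (B_4), so the type is B_4 (the algebra so(9)).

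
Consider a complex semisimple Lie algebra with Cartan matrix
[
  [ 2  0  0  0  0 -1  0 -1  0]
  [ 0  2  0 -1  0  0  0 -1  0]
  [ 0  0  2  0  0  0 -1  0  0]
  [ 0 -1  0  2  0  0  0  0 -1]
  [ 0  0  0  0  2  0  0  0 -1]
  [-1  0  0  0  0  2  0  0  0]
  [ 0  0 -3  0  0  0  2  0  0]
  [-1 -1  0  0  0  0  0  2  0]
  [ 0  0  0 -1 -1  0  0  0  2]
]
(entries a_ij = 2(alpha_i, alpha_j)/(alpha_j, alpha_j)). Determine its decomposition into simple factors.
A_7 + G_2

The diagram associated to this matrix has two connected components: the simple roots {alpha_1, alpha_2, alpha_4, alpha_5, alpha_6, alpha_8, alpha_9} form a chain of 7 nodes with single edges (A_7), and {alpha_3, alpha_7} form two nodes joined by a triple edge (G_2). A semisimple Lie algebra decomposes uniquely as the direct sum of simple ideals, one per connected component of its Dynkin diagram, so g ≅ A_7 ⊕ G_2 (dimension 63 + 14 = 77).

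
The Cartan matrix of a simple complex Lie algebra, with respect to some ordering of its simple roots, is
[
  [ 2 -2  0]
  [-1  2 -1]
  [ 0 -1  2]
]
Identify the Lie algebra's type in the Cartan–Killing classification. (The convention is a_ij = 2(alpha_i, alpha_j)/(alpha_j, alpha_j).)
C_3 (sp(6))

The matrix has rank 3 with 2's on the diagonal. Reading the off-diagonal entries as Dynkin edges (a single edge where a_ij = a_ji = -1; a double or triple edge where a_ij * a_ji = 2 or 3), the diagram is a chain of 3 nodes with a double edge at one end; the terminal node there is the unique long simple root (C_3). One simple-root ordering that puts it in standard form is (alpha_3, alpha_2, alpha_1). So the algebra is type C_3, i.e. sp(6).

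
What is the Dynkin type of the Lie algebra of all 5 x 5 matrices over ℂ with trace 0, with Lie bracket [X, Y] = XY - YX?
This is sl(5), which has dimension 5^2 - 1 = 24 and rank 5 - 1 = 4 (a Cartan subalgebra is the diagonal traceless matrices). In the classification of classical Lie algebras, the special linear algebra sl(n+1) has type A_n; here n = 4, so the Dynkin diagram is a chain of 4 nodes with single edges (A_4). Hence the type is A_4.

type A_4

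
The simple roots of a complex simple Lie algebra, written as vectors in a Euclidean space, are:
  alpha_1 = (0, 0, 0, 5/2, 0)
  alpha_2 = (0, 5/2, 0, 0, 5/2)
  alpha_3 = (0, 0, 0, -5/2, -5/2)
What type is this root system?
B_3

Compute the Cartan integers a_ij = 2(alpha_i, alpha_j)/(alpha_j, alpha_j); the resulting 3x3 Cartan matrix is
[[2, 0, -1], [0, 2, -1], [-2, -1, 2]].
The roots have two lengths (squared-length ratio 2:1); the short ones are alpha_{1}. The associated Dynkin diagram is a chain of 3 nodes with a double edge at one end; the terminal node there is the unique short simple root (B_3), so the type is B_3 (the algebra so(7)).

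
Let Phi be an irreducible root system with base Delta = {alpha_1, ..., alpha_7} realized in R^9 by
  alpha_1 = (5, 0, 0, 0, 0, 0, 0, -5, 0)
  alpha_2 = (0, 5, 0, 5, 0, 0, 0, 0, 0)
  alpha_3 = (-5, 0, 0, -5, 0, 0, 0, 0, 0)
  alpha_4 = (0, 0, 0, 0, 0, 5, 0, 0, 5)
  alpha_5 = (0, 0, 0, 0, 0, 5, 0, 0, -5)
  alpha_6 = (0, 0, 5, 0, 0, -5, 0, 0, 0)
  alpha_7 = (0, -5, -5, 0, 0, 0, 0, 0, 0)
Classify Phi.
Compute the Cartan integers a_ij = 2(alpha_i, alpha_j)/(alpha_j, alpha_j); the resulting 7x7 Cartan matrix is
[[2, 0, -1, 0, 0, 0, 0], [0, 2, -1, 0, 0, 0, -1], [-1, -1, 2, 0, 0, 0, 0], [0, 0, 0, 2, 0, -1, 0], [0, 0, 0, 0, 2, -1, 0], [0, 0, 0, -1, -1, 2, -1], [0, -1, 0, 0, 0, -1, 2]].
All simple roots have the same length, so the diagram is simply laced. The associated Dynkin diagram is a chain of 5 nodes with a fork of two nodes at one end (D_7), so the type is D_7 (the algebra so(14)).

D_7 (so(14))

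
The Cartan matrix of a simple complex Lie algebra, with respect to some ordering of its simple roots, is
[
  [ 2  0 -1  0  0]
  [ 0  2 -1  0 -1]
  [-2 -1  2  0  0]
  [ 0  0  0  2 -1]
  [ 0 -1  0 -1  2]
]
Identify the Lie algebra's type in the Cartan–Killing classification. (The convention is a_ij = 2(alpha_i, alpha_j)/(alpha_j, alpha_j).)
B_5

The matrix has rank 5 with 2's on the diagonal. Reading the off-diagonal entries as Dynkin edges (a single edge where a_ij = a_ji = -1; a double or triple edge where a_ij * a_ji = 2 or 3), the diagram is a chain of 5 nodes with a double edge at one end; the terminal node there is the unique short simple root (B_5). One simple-root ordering that puts it in standard form is (alpha_4, alpha_5, alpha_2, alpha_3, alpha_1). So the algebra is type B_5, i.e. so(11).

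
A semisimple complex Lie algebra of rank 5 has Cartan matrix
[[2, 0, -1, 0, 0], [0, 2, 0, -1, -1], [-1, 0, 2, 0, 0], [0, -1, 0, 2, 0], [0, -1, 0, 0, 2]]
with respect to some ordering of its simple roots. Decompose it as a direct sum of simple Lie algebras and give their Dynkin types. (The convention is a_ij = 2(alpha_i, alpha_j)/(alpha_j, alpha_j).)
The diagram associated to this matrix has two connected components: the simple roots {alpha_1, alpha_3} form a chain of 2 nodes with single edges (A_2), and {alpha_2, alpha_4, alpha_5} form a chain of 3 nodes with single edges (A_3). A semisimple Lie algebra decomposes uniquely as the direct sum of simple ideals, one per connected component of its Dynkin diagram, so g ≅ A_2 ⊕ A_3 (dimension 8 + 15 = 23).

A_2 ⊕ A_3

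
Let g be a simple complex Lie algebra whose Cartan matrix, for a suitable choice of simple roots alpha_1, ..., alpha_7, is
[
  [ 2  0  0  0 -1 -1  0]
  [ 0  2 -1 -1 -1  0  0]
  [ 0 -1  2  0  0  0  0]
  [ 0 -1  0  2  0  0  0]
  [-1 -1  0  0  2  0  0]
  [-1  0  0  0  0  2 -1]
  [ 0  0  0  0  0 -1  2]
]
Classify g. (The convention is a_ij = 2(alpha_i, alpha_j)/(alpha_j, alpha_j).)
The matrix has rank 7 with 2's on the diagonal. Reading the off-diagonal entries as Dynkin edges (a single edge where a_ij = a_ji = -1; a double or triple edge where a_ij * a_ji = 2 or 3), the diagram is a chain of 5 nodes with a fork of two nodes at one end (D_7). One simple-root ordering that puts it in standard form is (alpha_7, alpha_6, alpha_1, alpha_5, alpha_2, alpha_3, alpha_4). So the algebra is type D_7, i.e. so(14).

D_7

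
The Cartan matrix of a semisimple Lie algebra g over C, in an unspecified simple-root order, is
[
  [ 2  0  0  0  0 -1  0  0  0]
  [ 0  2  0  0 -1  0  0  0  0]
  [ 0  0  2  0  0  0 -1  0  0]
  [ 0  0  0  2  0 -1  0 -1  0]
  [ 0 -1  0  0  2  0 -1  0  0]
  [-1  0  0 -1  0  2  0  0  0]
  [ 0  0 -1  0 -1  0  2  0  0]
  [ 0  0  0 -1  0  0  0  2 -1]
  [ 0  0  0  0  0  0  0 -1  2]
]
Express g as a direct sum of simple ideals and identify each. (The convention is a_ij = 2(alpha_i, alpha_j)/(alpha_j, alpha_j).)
The diagram associated to this matrix has two connected components: the simple roots {alpha_2, alpha_3, alpha_5, alpha_7} form a chain of 4 nodes with single edges (A_4), and {alpha_1, alpha_4, alpha_6, alpha_8, alpha_9} form a chain of 5 nodes with single edges (A_5). A semisimple Lie algebra decomposes uniquely as the direct sum of simple ideals, one per connected component of its Dynkin diagram, so g ≅ A_4 ⊕ A_5 (dimension 24 + 35 = 59).

A_4 (sl(5)) + A_5 (sl(6))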